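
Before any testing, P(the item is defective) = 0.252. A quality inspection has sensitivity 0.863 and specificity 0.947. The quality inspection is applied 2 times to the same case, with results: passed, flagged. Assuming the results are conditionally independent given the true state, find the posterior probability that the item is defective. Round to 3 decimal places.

Posterior P(H) ≈ 0.442

With H the event that the item is defective, the joint likelihood of the observed sequence is P(data|H) = 0.137·0.863 = 0.11823 and P(data|¬H) = 0.947·0.053 = 0.050191.
Bayes: P(H|data) = 0.252·0.11823 / (0.252·0.11823 + 0.748·0.050191) = 0.029794/0.067337 = 0.4425.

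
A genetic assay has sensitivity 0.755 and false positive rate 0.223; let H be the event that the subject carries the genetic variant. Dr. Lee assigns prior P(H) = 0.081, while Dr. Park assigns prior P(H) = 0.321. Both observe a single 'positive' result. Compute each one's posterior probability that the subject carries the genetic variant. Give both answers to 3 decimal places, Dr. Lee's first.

P('+'|H) = 0.755, P('+'|¬H) = 0.223.
Dr. Lee: numerator 0.755·0.081 = 0.061155; evidence = 0.061155+0.223·0.919 = 0.26609; posterior = 0.230.
Dr. Park: numerator 0.755·0.321 = 0.24236; evidence = 0.24236+0.223·0.679 = 0.39377; posterior = 0.615.

Dr. Lee: 0.230; Dr. Park: 0.615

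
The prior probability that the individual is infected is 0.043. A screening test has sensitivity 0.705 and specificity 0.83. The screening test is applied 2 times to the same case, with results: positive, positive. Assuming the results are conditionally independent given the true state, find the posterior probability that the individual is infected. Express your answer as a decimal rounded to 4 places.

Posterior P(H) ≈ 0.4359

Let H be the event that the individual is infected; start with P(H) = 0.043. P('positive'|H) = 0.705, P('positive'|¬H) = 0.17.
Update on result 1 ('positive'): P(H) ← 0.705·0.0430 / (0.705·0.0430 + 0.17·0.9570) = 0.030315/0.19300 = 0.1571.
Update on result 2 ('positive'): P(H) ← 0.705·0.1571 / (0.705·0.1571 + 0.17·0.8429) = 0.11073/0.25403 = 0.4359.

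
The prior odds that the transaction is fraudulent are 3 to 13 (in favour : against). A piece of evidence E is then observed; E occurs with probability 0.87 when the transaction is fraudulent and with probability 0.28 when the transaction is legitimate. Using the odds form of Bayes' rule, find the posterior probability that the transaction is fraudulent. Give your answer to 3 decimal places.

Posterior probability ≈ 0.418

Prior odds = 3/13 = 0.23077. In log-odds, ln(0.23077) = -1.4663.
Add log likelihood ratio: ln(3.1071) = 1.1337.
Posterior log-odds = -0.33263, so posterior odds = exp(-0.33263) = 0.71703. Converting, P(H|E) = 0.71703/1.7170 = 0.418.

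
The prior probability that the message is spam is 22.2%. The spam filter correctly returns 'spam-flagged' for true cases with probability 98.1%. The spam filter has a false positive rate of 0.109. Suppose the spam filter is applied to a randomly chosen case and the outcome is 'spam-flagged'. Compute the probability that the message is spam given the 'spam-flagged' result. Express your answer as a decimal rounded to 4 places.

P(H | E) ≈ 0.7197

Let H be the event that the message is spam. P(H) = 0.222, so P(¬H) = 0.778. With E the 'spam-flagged' result, P(E|H) = 0.981 and P(E|¬H) = 0.109.
P(E) = 0.981·0.222 + 0.109·0.778 = 0.21778 + 0.084802 = 0.30258.
By Bayes' theorem, P(H|E) = 0.21778 / 0.30258 = 0.7197.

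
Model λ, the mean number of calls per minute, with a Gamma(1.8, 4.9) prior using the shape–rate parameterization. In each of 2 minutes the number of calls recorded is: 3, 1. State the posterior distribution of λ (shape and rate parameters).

The Poisson likelihood adds the total count to the shape and the number of exposure periods to the rate. Here ∑xᵢ = 4 and n = 2, so shape 1.8→5.8 and rate 4.9→6.9.

Posterior: Gamma(shape=5.8, rate=6.9)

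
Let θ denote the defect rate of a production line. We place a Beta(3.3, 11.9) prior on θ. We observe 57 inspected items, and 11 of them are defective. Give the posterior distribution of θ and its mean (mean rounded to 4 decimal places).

Posterior: Beta(14.3, 57.9); mean ≈ 0.1981

Observing 11 successes and 46 failures updates Beta(3.3, 11.9) by adding the success and failure counts to the two shape parameters: α = 3.3+11 = 14.3, β = 11.9+46 = 57.9.
Posterior mean = α/(α+β) = 14.3/72.2 = 0.1981.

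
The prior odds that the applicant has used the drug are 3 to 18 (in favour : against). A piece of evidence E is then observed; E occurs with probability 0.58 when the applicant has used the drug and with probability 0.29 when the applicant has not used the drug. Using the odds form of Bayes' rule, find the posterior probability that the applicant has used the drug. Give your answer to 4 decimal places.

Prior odds = 3/18 = 0.16667. In log-odds, ln(0.16667) = -1.7918.
Add log likelihood ratio: ln(2.0000) = 0.69315.
Posterior log-odds = -1.0986, so posterior odds = exp(-1.0986) = 0.33333. Converting, P(H|E) = 0.33333/1.3333 = 0.2500.

Posterior probability ≈ 0.2500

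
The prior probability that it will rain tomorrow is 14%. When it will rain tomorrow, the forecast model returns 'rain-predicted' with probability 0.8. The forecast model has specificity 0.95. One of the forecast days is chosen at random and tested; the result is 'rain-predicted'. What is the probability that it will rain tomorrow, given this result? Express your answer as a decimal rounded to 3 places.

Let H be the event that it will rain tomorrow. P(H) = 0.14, so P(¬H) = 0.86. With E the 'rain-predicted' result, P(E|H) = 0.8 and P(E|¬H) = 0.05.
P(E) = 0.8·0.14 + 0.05·0.86 = 0.11200 + 0.043000 = 0.15500.
By Bayes' theorem, P(H|E) = 0.11200 / 0.15500 = 0.723.

P(H | E) ≈ 0.723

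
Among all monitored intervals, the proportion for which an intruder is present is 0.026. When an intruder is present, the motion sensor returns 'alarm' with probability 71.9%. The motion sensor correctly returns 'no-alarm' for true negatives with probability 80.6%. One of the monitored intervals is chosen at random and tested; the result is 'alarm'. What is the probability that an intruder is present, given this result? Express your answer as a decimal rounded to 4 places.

P(H | E) ≈ 0.0900

Let H be the event that an intruder is present. P(H) = 0.026, so P(¬H) = 0.974. With E the 'alarm' result, P(E|H) = 0.719 and P(E|¬H) = 0.194.
P(E) = 0.719·0.026 + 0.194·0.974 = 0.018694 + 0.18896 = 0.20765.
By Bayes' theorem, P(H|E) = 0.018694 / 0.20765 = 0.0900.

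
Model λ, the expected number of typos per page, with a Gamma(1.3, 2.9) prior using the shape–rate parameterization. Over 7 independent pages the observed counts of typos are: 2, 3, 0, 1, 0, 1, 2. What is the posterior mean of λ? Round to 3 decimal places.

The Poisson likelihood adds the total count to the shape and the number of exposure periods to the rate. Here ∑xᵢ = 9 and n = 7, so shape 1.3→10.3 and rate 2.9→9.9.
Posterior mean = shape/rate = 10.3/9.9 = 1.040.

Posterior mean ≈ 1.040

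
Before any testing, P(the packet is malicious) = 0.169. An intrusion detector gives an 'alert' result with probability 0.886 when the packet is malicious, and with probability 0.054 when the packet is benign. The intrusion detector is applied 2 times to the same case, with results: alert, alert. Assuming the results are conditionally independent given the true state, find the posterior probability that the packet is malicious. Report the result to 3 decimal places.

Let H be the event that the packet is malicious; start with P(H) = 0.169. P('alert'|H) = 0.886, P('alert'|¬H) = 0.054.
Update on result 1 ('alert'): P(H) ← 0.886·0.1690 / (0.886·0.1690 + 0.054·0.8310) = 0.14973/0.19461 = 0.7694.
Update on result 2 ('alert'): P(H) ← 0.886·0.7694 / (0.886·0.7694 + 0.054·0.2306) = 0.68170/0.69415 = 0.9821.

Posterior P(H) ≈ 0.982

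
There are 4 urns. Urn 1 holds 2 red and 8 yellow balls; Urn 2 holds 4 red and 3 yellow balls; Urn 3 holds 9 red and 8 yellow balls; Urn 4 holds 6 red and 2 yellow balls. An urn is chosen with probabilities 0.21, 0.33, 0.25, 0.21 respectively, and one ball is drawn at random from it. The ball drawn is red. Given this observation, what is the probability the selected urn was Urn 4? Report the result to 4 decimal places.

Posterior probability ≈ 0.3026

Tabulate prior·likelihood by source: [1] prior 0.21, lik 0.2, product 0.04200; [2] prior 0.33, lik 0.5714, product 0.1886; [3] prior 0.25, lik 0.5294, product 0.1324; [4] prior 0.21, lik 0.75, product 0.1575.
Normalizing constant = 0.52042; the posterior for Urn 4 is its product over the sum, 0.1575/0.52042 = 0.3026.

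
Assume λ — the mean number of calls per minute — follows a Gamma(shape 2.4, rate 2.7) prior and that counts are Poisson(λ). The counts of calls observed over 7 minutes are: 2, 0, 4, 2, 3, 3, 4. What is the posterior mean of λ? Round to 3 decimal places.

Posterior mean ≈ 2.103

The Poisson likelihood adds the total count to the shape and the number of exposure periods to the rate. Here ∑xᵢ = 18 and n = 7, so shape 2.4→20.4 and rate 2.7→9.7.
E[λ | data] = 20.4/9.7 = 2.103.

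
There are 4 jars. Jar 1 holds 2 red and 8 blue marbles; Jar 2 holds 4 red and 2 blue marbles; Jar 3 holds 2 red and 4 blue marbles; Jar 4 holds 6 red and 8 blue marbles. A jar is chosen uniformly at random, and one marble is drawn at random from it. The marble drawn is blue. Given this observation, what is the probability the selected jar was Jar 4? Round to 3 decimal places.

Posterior probability ≈ 0.241

Tabulate prior·likelihood by source: [1] prior 0.25, lik 0.8, product 0.2000; [2] prior 0.25, lik 0.3333, product 0.08333; [3] prior 0.25, lik 0.6667, product 0.1667; [4] prior 0.25, lik 0.5714, product 0.1429.
Normalizing constant = 0.59286; the posterior for Jar 4 is its product over the sum, 0.1429/0.59286 = 0.241.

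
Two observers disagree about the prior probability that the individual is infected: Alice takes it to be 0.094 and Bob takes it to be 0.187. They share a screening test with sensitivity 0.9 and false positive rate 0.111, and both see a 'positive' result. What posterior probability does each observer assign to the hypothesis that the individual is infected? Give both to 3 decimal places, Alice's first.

Alice: 0.457; Bob: 0.651

The likelihood ratio for a 'positive' result is 0.9/0.111 = 8.1081.
Alice: prior odds 0.094/0.906 = 0.10375; posterior odds 0.84124; posterior probability 0.457.
Bob: prior odds 0.187/0.813 = 0.23001; posterior odds 1.8650; posterior probability 0.651.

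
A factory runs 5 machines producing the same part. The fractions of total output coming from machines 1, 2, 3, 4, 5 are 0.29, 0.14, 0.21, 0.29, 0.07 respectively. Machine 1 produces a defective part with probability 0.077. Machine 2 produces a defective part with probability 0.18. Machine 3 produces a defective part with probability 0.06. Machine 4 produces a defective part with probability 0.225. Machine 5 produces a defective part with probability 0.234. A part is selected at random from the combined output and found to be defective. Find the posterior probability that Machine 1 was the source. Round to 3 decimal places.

P(defective|M1) = 0.077; P(defective|M2) = 0.18; P(defective|M3) = 0.06; P(defective|M4) = 0.225; P(defective|M5) = 0.234.
Prior × likelihood for each source: 0.29·0.077=0.02233, 0.14·0.18=0.02520, 0.21·0.06=0.01260, 0.29·0.225=0.06525, 0.07·0.234=0.01638. Summing gives P(defective) = 0.14176.
P(Machine 1 | defective) = 0.02233 / 0.14176 = 0.158.

Posterior probability ≈ 0.158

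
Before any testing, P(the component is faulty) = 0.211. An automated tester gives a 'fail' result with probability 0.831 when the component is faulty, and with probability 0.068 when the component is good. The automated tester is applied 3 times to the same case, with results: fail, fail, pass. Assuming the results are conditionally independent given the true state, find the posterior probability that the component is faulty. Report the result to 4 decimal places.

Posterior P(H) ≈ 0.8787

Let H be the event that the component is faulty; start with P(H) = 0.211. P('fail'|H) = 0.831, P('fail'|¬H) = 0.068.
Update on result 1 ('fail'): P(H) ← 0.831·0.2110 / (0.831·0.2110 + 0.068·0.7890) = 0.17534/0.22899 = 0.7657.
Update on result 2 ('fail'): P(H) ← 0.831·0.7657 / (0.831·0.7657 + 0.068·0.2343) = 0.63630/0.65223 = 0.9756.
Update on result 3 ('pass'): P(H) ← 0.169·0.9756 / (0.169·0.9756 + 0.932·0.0244) = 0.16487/0.18764 = 0.8787.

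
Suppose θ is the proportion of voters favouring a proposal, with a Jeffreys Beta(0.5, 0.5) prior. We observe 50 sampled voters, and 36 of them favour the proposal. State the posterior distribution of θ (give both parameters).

Posterior: Beta(36.5, 14.5)

The binomial likelihood is conjugate to the Beta prior: with 36 successes and 14 failures, the posterior is Beta(0.5+36, 0.5+14) = Beta(36.5, 14.5).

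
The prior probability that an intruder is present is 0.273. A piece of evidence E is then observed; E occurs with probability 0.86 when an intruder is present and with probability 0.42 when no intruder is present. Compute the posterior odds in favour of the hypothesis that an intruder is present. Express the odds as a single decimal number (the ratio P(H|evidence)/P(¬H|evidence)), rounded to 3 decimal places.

Prior odds = 0.273/(1−0.273) = 0.37552. In log-odds, ln(0.37552) = -0.97945.
Add log likelihood ratio: ln(2.0476) = 0.71668.
Posterior log-odds = -0.26278, so posterior odds = exp(-0.26278) = 0.76891.

Posterior odds ≈ 0.769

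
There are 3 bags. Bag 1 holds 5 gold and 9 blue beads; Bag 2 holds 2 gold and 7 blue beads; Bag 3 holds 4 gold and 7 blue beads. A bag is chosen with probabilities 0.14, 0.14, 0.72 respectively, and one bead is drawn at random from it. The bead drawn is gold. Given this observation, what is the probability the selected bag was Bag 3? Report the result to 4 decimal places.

Posterior probability ≈ 0.7635

Tabulate prior·likelihood by source: [1] prior 0.14, lik 0.3571, product 0.05000; [2] prior 0.14, lik 0.2222, product 0.03111; [3] prior 0.72, lik 0.3636, product 0.2618.
Normalizing constant = 0.34293; the posterior for Bag 3 is its product over the sum, 0.2618/0.34293 = 0.7635.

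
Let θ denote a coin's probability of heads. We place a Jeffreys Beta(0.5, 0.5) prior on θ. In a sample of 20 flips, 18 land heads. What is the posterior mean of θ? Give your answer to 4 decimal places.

Posterior mean ≈ 0.8810

The binomial likelihood is conjugate to the Beta prior: with 18 successes and 2 failures, the posterior is Beta(0.5+18, 0.5+2) = Beta(18.5, 2.5).
Posterior mean = α/(α+β) = 18.5/21 = 0.8810.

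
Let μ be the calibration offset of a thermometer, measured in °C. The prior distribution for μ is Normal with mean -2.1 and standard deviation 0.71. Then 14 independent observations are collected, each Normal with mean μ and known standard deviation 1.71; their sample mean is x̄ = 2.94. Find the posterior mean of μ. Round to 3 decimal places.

With known σ, the Normal prior is conjugate. Weight on the data is w = (n/σ²)/(n/σ² + 1/τ₀²) = 4.78780/(4.78780+1.98373) = 0.70705.
Posterior mean = w·x̄ + (1−w)·μ₀ = 0.70705·2.94 + 0.29295·-2.1 = 1.464.

Posterior mean ≈ 1.464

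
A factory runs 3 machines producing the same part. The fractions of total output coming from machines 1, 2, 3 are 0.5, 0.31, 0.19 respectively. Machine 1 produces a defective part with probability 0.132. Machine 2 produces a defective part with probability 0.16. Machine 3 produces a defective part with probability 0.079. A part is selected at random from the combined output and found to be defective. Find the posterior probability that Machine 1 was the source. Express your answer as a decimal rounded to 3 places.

Posterior probability ≈ 0.505

P(defective|M1) = 0.132; P(defective|M2) = 0.16; P(defective|M3) = 0.079.
Prior × likelihood for each source: 0.5·0.132=0.06600, 0.31·0.16=0.04960, 0.19·0.079=0.01501. Summing gives P(defective) = 0.13061.
P(Machine 1 | defective) = 0.06600 / 0.13061 = 0.505.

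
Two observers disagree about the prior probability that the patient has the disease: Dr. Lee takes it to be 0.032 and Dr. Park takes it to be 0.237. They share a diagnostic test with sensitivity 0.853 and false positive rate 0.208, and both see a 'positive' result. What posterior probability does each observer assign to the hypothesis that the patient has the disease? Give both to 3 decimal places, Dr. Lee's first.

Dr. Lee: 0.119; Dr. Park: 0.560

The likelihood ratio for a 'positive' result is 0.853/0.208 = 4.1010.
Dr. Lee: prior odds 0.032/0.968 = 0.033058; posterior odds 0.13557; posterior probability 0.119.
Dr. Park: prior odds 0.237/0.763 = 0.31062; posterior odds 1.2738; posterior probability 0.560.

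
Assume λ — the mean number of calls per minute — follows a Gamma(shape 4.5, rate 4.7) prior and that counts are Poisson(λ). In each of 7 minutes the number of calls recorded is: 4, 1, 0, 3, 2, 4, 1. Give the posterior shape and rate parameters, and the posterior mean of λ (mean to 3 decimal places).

The Poisson likelihood adds the total count to the shape and the number of exposure periods to the rate. Here ∑xᵢ = 15 and n = 7, so shape 4.5→19.5 and rate 4.7→11.7.
Posterior mean = shape/rate = 19.5/11.7 = 1.667.

Posterior: Gamma(shape=19.5, rate=11.7); mean ≈ 1.667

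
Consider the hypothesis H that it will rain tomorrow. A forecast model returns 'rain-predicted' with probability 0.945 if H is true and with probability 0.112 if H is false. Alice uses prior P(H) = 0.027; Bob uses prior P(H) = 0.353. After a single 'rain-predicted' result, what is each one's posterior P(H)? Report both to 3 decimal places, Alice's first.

The likelihood ratio for a 'rain-predicted' result is 0.945/0.112 = 8.4375.
Alice: prior odds 0.027/0.973 = 0.027749; posterior odds 0.23413; posterior probability 0.190.
Bob: prior odds 0.353/0.647 = 0.54560; posterior odds 4.6035; posterior probability 0.822.

Alice: 0.190; Bob: 0.822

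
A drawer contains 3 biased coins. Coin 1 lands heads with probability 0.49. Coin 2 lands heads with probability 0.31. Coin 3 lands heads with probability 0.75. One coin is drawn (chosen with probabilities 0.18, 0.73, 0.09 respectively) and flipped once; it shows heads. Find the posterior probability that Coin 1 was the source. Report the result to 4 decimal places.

Tabulate prior·likelihood by source: [1] prior 0.18, lik 0.49, product 0.08820; [2] prior 0.73, lik 0.31, product 0.2263; [3] prior 0.09, lik 0.75, product 0.06750.
Normalizing constant = 0.38200; the posterior for Coin 1 is its product over the sum, 0.08820/0.38200 = 0.2309.

Posterior probability ≈ 0.2309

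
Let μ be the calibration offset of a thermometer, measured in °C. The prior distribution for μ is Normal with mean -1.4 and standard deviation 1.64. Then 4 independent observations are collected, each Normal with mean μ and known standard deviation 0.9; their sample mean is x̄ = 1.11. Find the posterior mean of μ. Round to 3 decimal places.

Posterior mean ≈ 0.934

With known σ, the Normal prior is conjugate. Weight on the data is w = (n/σ²)/(n/σ² + 1/τ₀²) = 4.93827/(4.93827+0.371802) = 0.92998.
Posterior mean = w·x̄ + (1−w)·μ₀ = 0.92998·1.11 + 0.070018·-1.4 = 0.934.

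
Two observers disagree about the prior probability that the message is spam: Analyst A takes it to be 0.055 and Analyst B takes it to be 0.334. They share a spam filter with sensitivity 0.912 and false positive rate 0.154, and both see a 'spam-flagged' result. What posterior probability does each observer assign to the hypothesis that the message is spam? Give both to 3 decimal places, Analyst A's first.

The likelihood ratio for a 'spam-flagged' result is 0.912/0.154 = 5.9221.
Analyst A: prior odds 0.055/0.945 = 0.058201; posterior odds 0.34467; posterior probability 0.256.
Analyst B: prior odds 0.334/0.666 = 0.50150; posterior odds 2.9699; posterior probability 0.748.

Analyst A: 0.256; Analyst B: 0.748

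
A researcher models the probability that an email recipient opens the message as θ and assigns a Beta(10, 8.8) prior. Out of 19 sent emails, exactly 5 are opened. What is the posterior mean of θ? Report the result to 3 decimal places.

Posterior mean ≈ 0.397

Observing 5 successes and 14 failures updates Beta(10, 8.8) by adding the success and failure counts to the two shape parameters: α = 10+5 = 15, β = 8.8+14 = 22.8.
E[θ | data] = 15/(15+22.8) = 0.397.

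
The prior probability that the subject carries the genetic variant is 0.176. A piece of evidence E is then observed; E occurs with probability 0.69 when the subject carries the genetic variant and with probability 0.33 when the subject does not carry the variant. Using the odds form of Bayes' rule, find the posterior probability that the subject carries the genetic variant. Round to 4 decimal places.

Posterior probability ≈ 0.3087

Prior odds = 0.176/(1−0.176) = 0.21359.
Likelihood ratio for E = 0.69/0.33 = 2.0909.
Posterior odds = prior odds × LR = 0.44660.
Posterior probability = odds/(1+odds) = 0.44660/1.4466 = 0.3087.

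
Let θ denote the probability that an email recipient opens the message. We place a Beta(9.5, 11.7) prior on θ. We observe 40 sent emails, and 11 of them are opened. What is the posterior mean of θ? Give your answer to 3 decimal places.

Posterior mean ≈ 0.335

Observing 11 successes and 29 failures updates Beta(9.5, 11.7) by adding the success and failure counts to the two shape parameters: α = 9.5+11 = 20.5, β = 11.7+29 = 40.7.
E[θ | data] = 20.5/(20.5+40.7) = 0.335.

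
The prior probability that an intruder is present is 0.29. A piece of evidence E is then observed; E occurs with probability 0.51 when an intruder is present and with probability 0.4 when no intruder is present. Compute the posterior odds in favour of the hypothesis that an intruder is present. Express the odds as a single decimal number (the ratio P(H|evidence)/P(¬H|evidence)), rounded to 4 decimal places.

Posterior odds ≈ 0.5208

Prior odds = 0.29/(1−0.29) = 0.40845. In log-odds, ln(0.40845) = -0.89538.
Add log likelihood ratio: ln(1.2750) = 0.24295.
Posterior log-odds = -0.65244, so posterior odds = exp(-0.65244) = 0.52077.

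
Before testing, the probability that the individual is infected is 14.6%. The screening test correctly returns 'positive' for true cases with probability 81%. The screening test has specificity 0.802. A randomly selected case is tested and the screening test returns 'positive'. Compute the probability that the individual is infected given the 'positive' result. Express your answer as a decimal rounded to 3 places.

P(H | E) ≈ 0.412

Let H be the event that the individual is infected. P(H) = 0.146, so P(¬H) = 0.854. With E the 'positive' result, P(E|H) = 0.81 and P(E|¬H) = 0.198.
P(E) = 0.81·0.146 + 0.198·0.854 = 0.11826 + 0.16909 = 0.28735.
By Bayes' theorem, P(H|E) = 0.11826 / 0.28735 = 0.412.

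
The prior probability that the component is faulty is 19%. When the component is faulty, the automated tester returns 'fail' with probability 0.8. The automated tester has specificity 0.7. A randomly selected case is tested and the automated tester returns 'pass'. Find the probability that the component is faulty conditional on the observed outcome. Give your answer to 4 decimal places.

P(H | E) ≈ 0.0628

Let H be the event that the component is faulty. P(H) = 0.19, so P(¬H) = 0.81. With E the 'pass' result, P(E|H) = 0.2 and P(E|¬H) = 0.7.
P(E) = 0.2·0.19 + 0.7·0.81 = 0.038000 + 0.56700 = 0.60500.
By Bayes' theorem, P(H|E) = 0.038000 / 0.60500 = 0.0628.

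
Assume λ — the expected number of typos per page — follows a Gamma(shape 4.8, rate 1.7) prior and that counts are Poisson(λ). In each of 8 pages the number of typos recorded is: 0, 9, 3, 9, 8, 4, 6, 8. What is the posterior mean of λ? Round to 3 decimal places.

Total count ∑xᵢ = 47 over n = 8 pages.
Gamma is conjugate to the Poisson likelihood: posterior is Gamma(shape = 4.8+47 = 51.8, rate = 1.7+8 = 9.7).
Posterior mean = shape/rate = 51.8/9.7 = 5.340.

Posterior mean ≈ 5.340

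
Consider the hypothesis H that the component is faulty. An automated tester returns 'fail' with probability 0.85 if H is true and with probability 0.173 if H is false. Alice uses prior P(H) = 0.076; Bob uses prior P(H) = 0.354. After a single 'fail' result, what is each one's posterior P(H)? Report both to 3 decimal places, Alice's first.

P('+'|H) = 0.85, P('+'|¬H) = 0.173.
Alice: numerator 0.85·0.076 = 0.064600; evidence = 0.064600+0.173·0.924 = 0.22445; posterior = 0.288.
Bob: numerator 0.85·0.354 = 0.30090; evidence = 0.30090+0.173·0.646 = 0.41266; posterior = 0.729.

Alice: 0.288; Bob: 0.729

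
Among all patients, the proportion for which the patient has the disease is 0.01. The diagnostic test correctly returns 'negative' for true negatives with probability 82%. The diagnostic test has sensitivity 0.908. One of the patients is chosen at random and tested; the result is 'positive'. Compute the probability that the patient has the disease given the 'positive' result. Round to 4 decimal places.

P(H | E) ≈ 0.0485

Write H for 'the patient has the disease'. Prior odds H:¬H = 0.01/0.99 = 0.010101. For the 'positive' outcome, the likelihood ratio is 0.908/0.18 = 5.0444.
Posterior odds = 0.010101 × 5.0444 = 0.050954, so P(H|E) = 0.050954/(1+0.050954) = 0.0485.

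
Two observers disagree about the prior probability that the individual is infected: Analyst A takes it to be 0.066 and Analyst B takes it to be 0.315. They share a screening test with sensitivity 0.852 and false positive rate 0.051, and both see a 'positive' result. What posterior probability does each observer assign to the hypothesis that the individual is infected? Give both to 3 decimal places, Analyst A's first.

Analyst A: 0.541; Analyst B: 0.885

The likelihood ratio for a 'positive' result is 0.852/0.051 = 16.706.
Analyst A: prior odds 0.066/0.934 = 0.070664; posterior odds 1.1805; posterior probability 0.541.
Analyst B: prior odds 0.315/0.685 = 0.45985; posterior odds 7.6823; posterior probability 0.885.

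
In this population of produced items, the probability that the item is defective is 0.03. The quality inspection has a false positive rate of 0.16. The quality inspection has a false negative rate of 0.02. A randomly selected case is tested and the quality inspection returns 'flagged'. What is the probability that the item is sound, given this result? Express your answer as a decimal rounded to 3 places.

P(¬H | E) ≈ 0.841

Let H be the event that the item is defective. P(H) = 0.03, so P(¬H) = 0.97. With E the 'flagged' result, P(E|H) = 0.98 and P(E|¬H) = 0.16.
P(E) = 0.98·0.03 + 0.16·0.97 = 0.029400 + 0.15520 = 0.18460.
By Bayes' theorem, P(H|E) = 0.029400 / 0.18460 = 0.159. Hence P(¬H|E) = 1 − 0.159 = 0.841.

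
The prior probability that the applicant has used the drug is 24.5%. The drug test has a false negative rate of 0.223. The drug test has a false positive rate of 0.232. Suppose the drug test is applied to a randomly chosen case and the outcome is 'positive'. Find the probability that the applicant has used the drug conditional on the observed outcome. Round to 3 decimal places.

P(H | E) ≈ 0.521

Write H for 'the applicant has used the drug'. Prior odds H:¬H = 0.245/0.755 = 0.32450. For the 'positive' outcome, the likelihood ratio is 0.777/0.232 = 3.3491.
Posterior odds = 0.32450 × 3.3491 = 1.0868, so P(H|E) = 1.0868/(1+1.0868) = 0.521.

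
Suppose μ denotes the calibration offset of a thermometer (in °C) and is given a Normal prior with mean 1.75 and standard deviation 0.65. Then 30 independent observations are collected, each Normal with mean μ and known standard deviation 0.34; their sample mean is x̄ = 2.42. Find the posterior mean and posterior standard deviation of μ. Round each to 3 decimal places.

Posterior mean ≈ 2.414; posterior SD ≈ 0.062

With known σ, the Normal prior is conjugate. Weight on the data is w = (n/σ²)/(n/σ² + 1/τ₀²) = 259.516/(259.516+2.36686) = 0.99096.
Posterior mean = w·x̄ + (1−w)·μ₀ = 0.99096·2.42 + 0.0090379·1.75 = 2.414. Posterior variance = 1/(259.516+2.36686) = 0.00381851, so SD = 0.062.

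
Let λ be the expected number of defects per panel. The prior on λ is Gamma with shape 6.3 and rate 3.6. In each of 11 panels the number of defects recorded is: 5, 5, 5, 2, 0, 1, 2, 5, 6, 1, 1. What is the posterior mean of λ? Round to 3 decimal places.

Posterior mean ≈ 2.692

The Poisson likelihood adds the total count to the shape and the number of exposure periods to the rate. Here ∑xᵢ = 33 and n = 11, so shape 6.3→39.3 and rate 3.6→14.6.
Posterior mean = shape/rate = 39.3/14.6 = 2.692.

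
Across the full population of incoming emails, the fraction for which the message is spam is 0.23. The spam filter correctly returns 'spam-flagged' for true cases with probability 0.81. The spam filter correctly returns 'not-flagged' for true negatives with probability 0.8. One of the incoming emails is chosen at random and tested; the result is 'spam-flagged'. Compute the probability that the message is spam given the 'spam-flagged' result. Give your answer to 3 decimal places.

Write H for 'the message is spam'. Prior odds H:¬H = 0.23/0.77 = 0.29870. For the 'spam-flagged' outcome, the likelihood ratio is 0.81/0.2 = 4.0500.
Posterior odds = 0.29870 × 4.0500 = 1.2097, so P(H|E) = 1.2097/(1+1.2097) = 0.547.

P(H | E) ≈ 0.547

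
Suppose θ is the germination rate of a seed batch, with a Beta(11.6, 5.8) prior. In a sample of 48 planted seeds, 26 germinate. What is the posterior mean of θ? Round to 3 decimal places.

Posterior mean ≈ 0.575

Observing 26 successes and 22 failures updates Beta(11.6, 5.8) by adding the success and failure counts to the two shape parameters: α = 11.6+26 = 37.6, β = 5.8+22 = 27.8.
Posterior mean = α/(α+β) = 37.6/65.4 = 0.575.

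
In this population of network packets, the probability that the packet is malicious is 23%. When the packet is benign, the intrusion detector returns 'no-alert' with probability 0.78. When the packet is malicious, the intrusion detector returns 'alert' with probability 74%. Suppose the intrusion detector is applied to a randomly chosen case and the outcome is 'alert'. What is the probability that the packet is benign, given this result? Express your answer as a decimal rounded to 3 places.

P(¬H | E) ≈ 0.499

Write H for 'the packet is malicious'. Prior odds H:¬H = 0.23/0.77 = 0.29870. For the 'alert' outcome, the likelihood ratio is 0.74/0.22 = 3.3636.
Posterior odds = 0.29870 × 3.3636 = 1.0047, so P(H|E) = 1.0047/(1+1.0047) = 0.501. Then P(¬H|E) = 1 − 0.501 = 0.499.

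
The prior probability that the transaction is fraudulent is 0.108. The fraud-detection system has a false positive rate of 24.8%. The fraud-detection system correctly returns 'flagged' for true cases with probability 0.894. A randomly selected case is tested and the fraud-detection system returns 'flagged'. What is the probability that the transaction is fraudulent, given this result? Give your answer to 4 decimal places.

Let H be the event that the transaction is fraudulent. P(H) = 0.108, so P(¬H) = 0.892. With E the 'flagged' result, P(E|H) = 0.894 and P(E|¬H) = 0.248.
P(E) = 0.894·0.108 + 0.248·0.892 = 0.096552 + 0.22122 = 0.31777.
By Bayes' theorem, P(H|E) = 0.096552 / 0.31777 = 0.3038.

P(H | E) ≈ 0.3038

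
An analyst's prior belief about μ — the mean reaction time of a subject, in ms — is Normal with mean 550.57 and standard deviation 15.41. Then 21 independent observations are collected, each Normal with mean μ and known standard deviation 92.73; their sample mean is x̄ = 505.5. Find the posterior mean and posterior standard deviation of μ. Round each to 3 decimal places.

Posterior mean ≈ 534.026; posterior SD ≈ 12.260

Prior precision 1/τ₀² = 1/15.41² = 0.00421109; data precision n/σ² = 21/92.73² = 0.00244219.
Posterior precision = 0.00421109 + 0.00244219 = 0.00665328, giving posterior SD = 1/√0.00665328 = 12.260.
Posterior mean = (0.00421109·550.57 + 0.00244219·505.5) / 0.00665328 = 534.026.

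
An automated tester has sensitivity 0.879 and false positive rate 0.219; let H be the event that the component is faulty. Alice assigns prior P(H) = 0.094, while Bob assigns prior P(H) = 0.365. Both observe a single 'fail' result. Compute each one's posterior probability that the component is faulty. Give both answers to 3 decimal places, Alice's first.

Alice: 0.294; Bob: 0.698

The likelihood ratio for a 'fail' result is 0.879/0.219 = 4.0137.
Alice: prior odds 0.094/0.906 = 0.10375; posterior odds 0.41643; posterior probability 0.294.
Bob: prior odds 0.365/0.635 = 0.57480; posterior odds 2.3071; posterior probability 0.698.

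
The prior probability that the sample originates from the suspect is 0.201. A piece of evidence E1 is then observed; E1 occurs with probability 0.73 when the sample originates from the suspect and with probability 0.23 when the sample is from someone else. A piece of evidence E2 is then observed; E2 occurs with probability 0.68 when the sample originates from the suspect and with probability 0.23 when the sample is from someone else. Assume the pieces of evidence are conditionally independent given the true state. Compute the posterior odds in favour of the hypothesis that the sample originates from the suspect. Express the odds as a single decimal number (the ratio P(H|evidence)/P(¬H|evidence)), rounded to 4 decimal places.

Prior odds = 0.201/(1−0.201) = 0.25156.
Likelihood ratio for E1 = 0.73/0.23 = 3.1739.
Likelihood ratio for E2 = 0.68/0.23 = 2.9565.
Posterior odds = prior odds × LR₁ × LR₂ = 2.3606.

Posterior odds ≈ 2.3606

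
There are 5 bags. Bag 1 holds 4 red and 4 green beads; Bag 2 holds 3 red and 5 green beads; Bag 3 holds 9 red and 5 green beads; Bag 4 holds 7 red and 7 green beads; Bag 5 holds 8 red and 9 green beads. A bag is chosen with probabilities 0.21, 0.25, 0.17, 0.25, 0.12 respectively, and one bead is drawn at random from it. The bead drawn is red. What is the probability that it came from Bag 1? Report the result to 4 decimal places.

Posterior probability ≈ 0.2145

P(red|Bag 1) = 0.5; P(red|Bag 2) = 0.375; P(red|Bag 3) = 0.6429; P(red|Bag 4) = 0.5; P(red|Bag 5) = 0.4706.
Prior × likelihood for each source: 0.21·0.5=0.1050, 0.25·0.375=0.09375, 0.17·0.6429=0.1093, 0.25·0.5=0.1250, 0.12·0.4706=0.05647. Summing gives P(red) = 0.48951.
P(Bag 1 | red) = 0.1050 / 0.48951 = 0.2145.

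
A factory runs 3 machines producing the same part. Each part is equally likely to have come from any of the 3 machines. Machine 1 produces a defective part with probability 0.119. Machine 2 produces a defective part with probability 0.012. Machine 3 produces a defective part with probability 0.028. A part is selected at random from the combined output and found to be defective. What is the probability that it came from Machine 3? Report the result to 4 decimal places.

Posterior probability ≈ 0.1761

Tabulate prior·likelihood by source: [1] prior 0.333333, lik 0.119, product 0.03967; [2] prior 0.333333, lik 0.012, product 0.004000; [3] prior 0.333333, lik 0.028, product 0.009333.
Normalizing constant = 0.053000; the posterior for Machine 3 is its product over the sum, 0.009333/0.053000 = 0.1761.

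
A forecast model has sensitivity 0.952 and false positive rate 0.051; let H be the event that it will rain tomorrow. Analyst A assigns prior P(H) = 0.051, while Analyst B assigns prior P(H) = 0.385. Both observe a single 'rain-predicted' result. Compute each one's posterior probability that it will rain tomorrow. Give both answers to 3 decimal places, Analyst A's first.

The likelihood ratio for a 'rain-predicted' result is 0.952/0.051 = 18.667.
Analyst A: prior odds 0.051/0.949 = 0.053741; posterior odds 1.0032; posterior probability 0.501.
Analyst B: prior odds 0.385/0.615 = 0.62602; posterior odds 11.686; posterior probability 0.921.

Analyst A: 0.501; Analyst B: 0.921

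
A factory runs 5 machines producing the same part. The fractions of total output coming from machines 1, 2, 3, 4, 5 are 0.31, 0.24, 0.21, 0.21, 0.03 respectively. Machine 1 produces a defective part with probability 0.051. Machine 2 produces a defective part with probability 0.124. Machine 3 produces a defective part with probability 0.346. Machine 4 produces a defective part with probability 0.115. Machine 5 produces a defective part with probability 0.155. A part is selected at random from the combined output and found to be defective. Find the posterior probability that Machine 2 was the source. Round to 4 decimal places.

Posterior probability ≈ 0.2024

P(defective|M1) = 0.051; P(defective|M2) = 0.124; P(defective|M3) = 0.346; P(defective|M4) = 0.115; P(defective|M5) = 0.155.
Prior × likelihood for each source: 0.31·0.051=0.01581, 0.24·0.124=0.02976, 0.21·0.346=0.07266, 0.21·0.115=0.02415, 0.03·0.155=0.004650. Summing gives P(defective) = 0.14703.
P(Machine 2 | defective) = 0.02976 / 0.14703 = 0.2024.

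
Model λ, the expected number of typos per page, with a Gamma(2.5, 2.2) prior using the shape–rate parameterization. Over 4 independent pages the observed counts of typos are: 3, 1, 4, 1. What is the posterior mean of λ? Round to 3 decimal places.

Posterior mean ≈ 1.855

Total count ∑xᵢ = 9 over n = 4 pages.
Gamma is conjugate to the Poisson likelihood: posterior is Gamma(shape = 2.5+9 = 11.5, rate = 2.2+4 = 6.2).
E[λ | data] = 11.5/6.2 = 1.855.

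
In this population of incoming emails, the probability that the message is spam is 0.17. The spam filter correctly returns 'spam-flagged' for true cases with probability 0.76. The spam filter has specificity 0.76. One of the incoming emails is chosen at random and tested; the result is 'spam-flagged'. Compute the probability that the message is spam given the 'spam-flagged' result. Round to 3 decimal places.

P(H | E) ≈ 0.393

Write H for 'the message is spam'. Prior odds H:¬H = 0.17/0.83 = 0.20482. For the 'spam-flagged' outcome, the likelihood ratio is 0.76/0.24 = 3.1667.
Posterior odds = 0.20482 × 3.1667 = 0.64859, so P(H|E) = 0.64859/(1+0.64859) = 0.393.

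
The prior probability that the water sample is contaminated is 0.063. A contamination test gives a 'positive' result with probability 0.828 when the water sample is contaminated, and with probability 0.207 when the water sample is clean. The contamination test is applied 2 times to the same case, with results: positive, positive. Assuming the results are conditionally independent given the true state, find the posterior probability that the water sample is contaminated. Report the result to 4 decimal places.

Let H be the event that the water sample is contaminated; start with P(H) = 0.063. P('positive'|H) = 0.828, P('positive'|¬H) = 0.207.
Update on result 1 ('positive'): P(H) ← 0.828·0.0630 / (0.828·0.0630 + 0.207·0.9370) = 0.052164/0.24612 = 0.2119.
Update on result 2 ('positive'): P(H) ← 0.828·0.2119 / (0.828·0.2119 + 0.207·0.7881) = 0.17549/0.33862 = 0.5183.

Posterior P(H) ≈ 0.5183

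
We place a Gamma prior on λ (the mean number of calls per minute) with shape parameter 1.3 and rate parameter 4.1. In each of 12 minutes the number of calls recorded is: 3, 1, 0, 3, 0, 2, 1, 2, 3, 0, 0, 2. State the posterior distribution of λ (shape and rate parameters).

Posterior: Gamma(shape=18.3, rate=16.1)

Total count ∑xᵢ = 17 over n = 12 minutes.
Gamma is conjugate to the Poisson likelihood: posterior is Gamma(shape = 1.3+17 = 18.3, rate = 4.1+12 = 16.1).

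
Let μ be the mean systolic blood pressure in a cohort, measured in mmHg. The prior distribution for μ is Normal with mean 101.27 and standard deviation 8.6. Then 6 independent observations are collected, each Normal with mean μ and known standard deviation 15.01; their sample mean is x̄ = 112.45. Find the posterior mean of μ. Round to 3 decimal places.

Posterior mean ≈ 108.685

Prior precision 1/τ₀² = 1/8.6² = 0.0135208; data precision n/σ² = 6/15.01² = 0.0266311.
Posterior precision = 0.0135208 + 0.0266311 = 0.0401520.
Posterior mean = (0.0135208·101.27 + 0.0266311·112.45) / 0.0401520 = 108.685.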